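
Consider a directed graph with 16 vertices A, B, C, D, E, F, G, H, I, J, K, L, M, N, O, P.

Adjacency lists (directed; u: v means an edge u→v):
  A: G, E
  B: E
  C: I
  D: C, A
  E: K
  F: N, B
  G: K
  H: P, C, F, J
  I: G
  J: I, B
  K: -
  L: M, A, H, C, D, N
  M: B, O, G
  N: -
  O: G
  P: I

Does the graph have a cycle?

No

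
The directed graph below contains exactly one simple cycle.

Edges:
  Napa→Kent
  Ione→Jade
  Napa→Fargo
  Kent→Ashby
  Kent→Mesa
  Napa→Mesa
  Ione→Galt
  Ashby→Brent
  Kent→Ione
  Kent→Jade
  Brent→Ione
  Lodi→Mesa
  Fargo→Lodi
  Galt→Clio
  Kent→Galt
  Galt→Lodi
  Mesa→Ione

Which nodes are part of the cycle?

Galt, Ione, Lodi, Mesa

DFS with gray/black marking from Galt:
Galt gray
  Clio gray
  Clio black
  Lodi gray
    Mesa gray
      Ione gray
        Ione→Galt: Galt is gray → back edge
Back edge closes the cycle Galt → Lodi → Mesa → Ione → Galt; its vertices are {Galt, Ione, Lodi, Mesa}.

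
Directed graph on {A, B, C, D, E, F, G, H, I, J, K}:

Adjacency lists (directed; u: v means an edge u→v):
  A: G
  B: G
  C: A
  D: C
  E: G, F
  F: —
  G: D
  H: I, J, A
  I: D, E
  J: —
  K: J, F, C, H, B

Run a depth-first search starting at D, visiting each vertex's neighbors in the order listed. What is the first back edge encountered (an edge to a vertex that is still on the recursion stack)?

G->D

DFS from D (visiting each vertex's neighbors in the order listed); mark gray on enter, black on exit:
D gray
  C gray
    A gray
      G gray
        G→D: D is gray → back edge
First back edge: G → D.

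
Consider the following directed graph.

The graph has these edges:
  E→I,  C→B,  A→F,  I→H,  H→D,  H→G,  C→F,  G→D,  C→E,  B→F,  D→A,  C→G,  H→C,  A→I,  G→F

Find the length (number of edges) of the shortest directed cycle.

4

For each vertex v, BFS finds the shortest path from v back to v.
The shortest such closed walk is I → H → C → E → I, length 4.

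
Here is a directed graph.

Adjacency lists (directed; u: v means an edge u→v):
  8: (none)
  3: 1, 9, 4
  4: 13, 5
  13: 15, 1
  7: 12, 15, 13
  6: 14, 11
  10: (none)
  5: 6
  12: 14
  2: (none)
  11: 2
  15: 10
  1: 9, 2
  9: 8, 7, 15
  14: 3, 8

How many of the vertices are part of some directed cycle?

A vertex is on a directed cycle iff it belongs to a strongly connected component of size ≥ 2 (or has a self-loop).
The vertices on cycles are {1, 3, 4, 5, 6, 7, 9, 12, 13, 14} — 10 in total.

10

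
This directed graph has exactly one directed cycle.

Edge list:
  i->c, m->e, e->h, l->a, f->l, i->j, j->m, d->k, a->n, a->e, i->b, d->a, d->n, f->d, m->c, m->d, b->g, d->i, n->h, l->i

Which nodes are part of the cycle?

d, i, j, m

DFS with gray/black marking from d:
d gray
  i gray
    j gray
      m gray
        e gray
          h gray
          h black
        e black
        m→d: d is gray → back edge
Back edge closes the cycle d → i → j → m → d; its vertices are {d, i, j, m}.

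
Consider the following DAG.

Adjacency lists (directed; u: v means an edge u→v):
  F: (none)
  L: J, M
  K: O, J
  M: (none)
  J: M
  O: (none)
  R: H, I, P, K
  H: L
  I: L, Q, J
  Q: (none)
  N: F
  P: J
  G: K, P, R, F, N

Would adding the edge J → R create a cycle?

Adding J→R creates a cycle iff R can already reach J.
Path from R: R → I → J.
So R → … → J → R is a cycle.

Yes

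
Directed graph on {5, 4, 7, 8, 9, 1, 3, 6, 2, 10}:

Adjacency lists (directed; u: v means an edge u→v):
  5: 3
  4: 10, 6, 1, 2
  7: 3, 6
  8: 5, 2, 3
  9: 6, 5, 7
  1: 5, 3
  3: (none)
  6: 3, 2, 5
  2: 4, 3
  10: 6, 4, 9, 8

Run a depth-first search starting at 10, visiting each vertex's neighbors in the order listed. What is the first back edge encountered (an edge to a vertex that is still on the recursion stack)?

4→10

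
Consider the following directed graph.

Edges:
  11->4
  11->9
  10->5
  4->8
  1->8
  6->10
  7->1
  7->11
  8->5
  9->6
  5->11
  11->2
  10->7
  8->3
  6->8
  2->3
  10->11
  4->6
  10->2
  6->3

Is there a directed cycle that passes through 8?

Yes

8 is on a cycle iff 8 can reach itself via ≥1 edge.
8 → 5 → 11 → 4 → 8 — yes.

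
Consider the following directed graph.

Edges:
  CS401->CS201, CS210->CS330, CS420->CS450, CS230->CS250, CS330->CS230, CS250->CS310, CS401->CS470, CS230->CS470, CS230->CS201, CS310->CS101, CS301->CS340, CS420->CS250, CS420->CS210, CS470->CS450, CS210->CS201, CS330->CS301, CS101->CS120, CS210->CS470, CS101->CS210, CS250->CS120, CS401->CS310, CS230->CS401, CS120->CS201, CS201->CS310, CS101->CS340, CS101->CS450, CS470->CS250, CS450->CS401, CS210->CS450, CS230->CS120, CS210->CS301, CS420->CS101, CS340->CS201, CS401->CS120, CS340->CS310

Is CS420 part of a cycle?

No

CS420 lies on a cycle iff there is a path from CS420 back to itself.
Exploring from CS420, it never reaches itself; equivalently, its strongly connected component is a singleton.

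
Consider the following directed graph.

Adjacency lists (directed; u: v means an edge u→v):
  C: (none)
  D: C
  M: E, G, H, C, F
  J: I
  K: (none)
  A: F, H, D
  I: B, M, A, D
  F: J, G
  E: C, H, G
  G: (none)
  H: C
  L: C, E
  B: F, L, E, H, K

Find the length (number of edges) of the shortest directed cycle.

4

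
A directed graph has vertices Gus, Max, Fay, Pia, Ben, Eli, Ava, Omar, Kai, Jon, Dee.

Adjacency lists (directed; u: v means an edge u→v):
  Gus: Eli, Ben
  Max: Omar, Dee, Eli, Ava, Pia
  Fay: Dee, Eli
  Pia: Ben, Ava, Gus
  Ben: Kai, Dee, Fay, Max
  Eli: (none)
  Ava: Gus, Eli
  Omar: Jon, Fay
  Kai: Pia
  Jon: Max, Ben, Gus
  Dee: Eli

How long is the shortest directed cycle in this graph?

For each vertex v, BFS finds the shortest path from v back to v.
The shortest such closed walk is Max → Pia → Ben → Max, length 3.

3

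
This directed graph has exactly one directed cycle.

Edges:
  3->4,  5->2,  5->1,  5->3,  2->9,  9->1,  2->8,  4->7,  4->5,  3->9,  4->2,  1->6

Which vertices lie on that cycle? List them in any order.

DFS with gray/black marking from 4:
4 gray
  2 gray
    8 gray
    8 black
    9 gray
      1 gray
        6 gray
        6 black
      1 black
    9 black
  2 black
  5 gray
    5→2: 2 black — skip
    5→1: 1 black — skip
    3 gray
      3→9: 9 black — skip
      3→4: 4 is gray → back edge
Back edge closes the cycle 4 → 5 → 3 → 4; its vertices are {3, 4, 5}.

3, 4, 5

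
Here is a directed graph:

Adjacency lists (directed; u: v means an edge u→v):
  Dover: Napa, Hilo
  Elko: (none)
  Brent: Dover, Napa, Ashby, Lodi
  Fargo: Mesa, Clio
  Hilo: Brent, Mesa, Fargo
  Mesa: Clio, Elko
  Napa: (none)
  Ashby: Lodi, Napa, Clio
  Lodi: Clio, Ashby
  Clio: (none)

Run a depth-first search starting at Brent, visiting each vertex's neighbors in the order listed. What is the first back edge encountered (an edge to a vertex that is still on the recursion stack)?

Hilo→Brent

DFS from Brent (visiting each vertex's neighbors in the order listed); mark gray on enter, black on exit:
Brent gray
  Dover gray
    Napa gray
    Napa black
    Hilo gray
      Hilo→Brent: Brent is gray → back edge
First back edge: Hilo → Brent.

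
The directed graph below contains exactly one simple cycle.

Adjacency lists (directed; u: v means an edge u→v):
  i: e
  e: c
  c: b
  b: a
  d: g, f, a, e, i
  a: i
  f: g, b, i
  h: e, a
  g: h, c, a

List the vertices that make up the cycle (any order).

a, b, c, e, i

DFS with gray/black marking from c:
c gray
  b gray
    a gray
      i gray
        e gray
          e→c: c is gray → back edge
Back edge closes the cycle c → b → a → i → e → c; its vertices are {a, b, c, e, i}.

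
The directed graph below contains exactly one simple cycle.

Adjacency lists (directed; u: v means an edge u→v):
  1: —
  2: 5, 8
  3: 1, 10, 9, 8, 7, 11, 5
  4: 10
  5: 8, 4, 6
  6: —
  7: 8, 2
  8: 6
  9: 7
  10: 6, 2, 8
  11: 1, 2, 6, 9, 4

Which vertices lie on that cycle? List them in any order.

2, 4, 5, 10

DFS with gray/black marking from 4:
4 gray
  10 gray
    6 gray
    6 black
    2 gray
      5 gray
        8 gray
          8→6: 6 black — skip
        8 black
        5→4: 4 is gray → back edge
Back edge closes the cycle 4 → 10 → 2 → 5 → 4; its vertices are {2, 4, 5, 10}.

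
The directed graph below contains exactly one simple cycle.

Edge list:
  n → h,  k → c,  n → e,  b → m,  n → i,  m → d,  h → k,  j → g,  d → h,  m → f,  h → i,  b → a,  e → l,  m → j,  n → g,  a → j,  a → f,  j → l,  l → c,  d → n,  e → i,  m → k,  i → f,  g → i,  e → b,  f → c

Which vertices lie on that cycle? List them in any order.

b, d, e, m, n

DFS with gray/black marking from b:
b gray
  m gray
    d gray
      n gray
        e gray
          e→b: b is gray → back edge
Back edge closes the cycle b → m → d → n → e → b; its vertices are {b, d, e, m, n}.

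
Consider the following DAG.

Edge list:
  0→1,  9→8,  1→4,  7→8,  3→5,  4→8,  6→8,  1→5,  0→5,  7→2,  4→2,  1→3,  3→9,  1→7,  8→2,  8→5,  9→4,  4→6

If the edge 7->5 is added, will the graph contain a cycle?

No

Adding 7→5 creates a cycle iff 5 can already reach 7.
Explore from 5: no path reaches 7. The graph stays acyclic.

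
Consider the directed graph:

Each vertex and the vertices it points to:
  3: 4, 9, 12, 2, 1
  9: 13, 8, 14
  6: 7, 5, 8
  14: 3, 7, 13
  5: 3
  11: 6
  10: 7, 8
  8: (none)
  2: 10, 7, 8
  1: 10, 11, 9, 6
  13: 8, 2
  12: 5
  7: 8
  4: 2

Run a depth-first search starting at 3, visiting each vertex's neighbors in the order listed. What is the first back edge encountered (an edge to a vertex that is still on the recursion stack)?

14→3

DFS from 3 (visiting each vertex's neighbors in the order listed); mark gray on enter, black on exit:
3 gray
  4 gray
    2 gray
      10 gray
        7 gray
          8 gray
          8 black
        7 black
        10→8: 8 black — skip
      10 black
      2→7: 7 black — skip
      2→8: 8 black — skip
    2 black
  4 black
  9 gray
    13 gray
      13→8: 8 black — skip
      13→2: 2 black — skip
    13 black
    9→8: 8 black — skip
    14 gray
      14→3: 3 is gray → back edge
First back edge: 14 → 3.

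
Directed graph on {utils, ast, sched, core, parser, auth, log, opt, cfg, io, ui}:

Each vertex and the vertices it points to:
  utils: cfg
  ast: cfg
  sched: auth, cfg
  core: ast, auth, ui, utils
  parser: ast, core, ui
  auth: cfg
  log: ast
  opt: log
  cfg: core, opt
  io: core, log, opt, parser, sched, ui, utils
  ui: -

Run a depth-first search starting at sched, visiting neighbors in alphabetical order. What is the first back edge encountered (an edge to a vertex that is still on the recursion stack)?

ast→cfg

DFS from sched (visiting neighbors in alphabetical order); mark gray on enter, black on exit:
sched gray
  auth gray
    cfg gray
      core gray
        ast gray
          ast→cfg: cfg is gray → back edge
First back edge: ast → cfg.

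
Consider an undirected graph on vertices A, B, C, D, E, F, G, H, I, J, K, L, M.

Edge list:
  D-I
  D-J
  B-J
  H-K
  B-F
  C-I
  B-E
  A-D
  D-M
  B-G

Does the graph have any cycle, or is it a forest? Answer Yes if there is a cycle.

DFS, tracking each vertex's parent; an edge to a visited non-parent vertex closes a cycle.
Start from L:
visit L (parent –)
visit A (parent –)
  visit D (parent A)
    visit I (parent D)
      I–D: parent, skip
      visit C (parent I)
        C–I: parent, skip
    D–A: parent, skip
    visit M (parent D)
      M–D: parent, skip
    visit J (parent D)
      visit B (parent J)
        visit E (parent B)
          E–B: parent, skip
        visit G (parent B)
          G–B: parent, skip
        B–J: parent, skip
        visit F (parent B)
          F–B: parent, skip
      J–D: parent, skip
visit H (parent –)
  visit K (parent H)
    K–H: parent, skip
No non-parent visited neighbor found — the graph is a forest.

No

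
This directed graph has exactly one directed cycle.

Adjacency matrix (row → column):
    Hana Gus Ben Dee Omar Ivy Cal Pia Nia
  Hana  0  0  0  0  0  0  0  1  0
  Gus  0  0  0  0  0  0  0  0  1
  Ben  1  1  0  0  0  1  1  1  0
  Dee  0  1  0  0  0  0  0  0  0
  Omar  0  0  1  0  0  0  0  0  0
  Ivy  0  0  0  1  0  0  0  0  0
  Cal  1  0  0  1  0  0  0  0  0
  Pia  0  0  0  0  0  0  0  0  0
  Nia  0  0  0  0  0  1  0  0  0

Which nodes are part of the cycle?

DFS with gray/black marking from Ivy:
Ivy gray
  Dee gray
    Gus gray
      Nia gray
        Nia→Ivy: Ivy is gray → back edge
Back edge closes the cycle Ivy → Dee → Gus → Nia → Ivy; its vertices are {Dee, Gus, Ivy, Nia}.

Dee, Gus, Ivy, Nia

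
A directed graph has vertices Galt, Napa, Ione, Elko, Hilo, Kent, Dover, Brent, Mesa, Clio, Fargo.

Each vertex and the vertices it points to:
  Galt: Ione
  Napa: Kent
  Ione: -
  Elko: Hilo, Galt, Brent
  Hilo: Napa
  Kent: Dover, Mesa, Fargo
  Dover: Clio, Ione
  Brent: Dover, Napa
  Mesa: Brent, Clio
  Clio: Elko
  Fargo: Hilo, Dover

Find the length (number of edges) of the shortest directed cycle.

4

For each vertex v, BFS finds the shortest path from v back to v.
The shortest such closed walk is Kent → Fargo → Hilo → Napa → Kent, length 4.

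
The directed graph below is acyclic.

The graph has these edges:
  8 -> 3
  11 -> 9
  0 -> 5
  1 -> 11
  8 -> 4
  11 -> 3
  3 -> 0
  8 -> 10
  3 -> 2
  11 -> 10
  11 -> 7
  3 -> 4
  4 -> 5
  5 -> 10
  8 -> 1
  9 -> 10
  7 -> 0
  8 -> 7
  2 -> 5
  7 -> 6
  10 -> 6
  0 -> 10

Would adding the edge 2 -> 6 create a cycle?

Adding 2→6 creates a cycle iff 6 can already reach 2.
Explore from 6: no path reaches 2. The graph stays acyclic.

No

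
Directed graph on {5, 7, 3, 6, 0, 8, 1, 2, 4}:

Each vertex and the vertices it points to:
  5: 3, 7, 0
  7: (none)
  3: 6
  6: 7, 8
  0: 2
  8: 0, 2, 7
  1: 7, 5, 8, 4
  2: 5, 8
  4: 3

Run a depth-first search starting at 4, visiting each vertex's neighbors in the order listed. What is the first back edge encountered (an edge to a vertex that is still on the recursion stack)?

5→3

DFS from 4 (visiting each vertex's neighbors in the order listed); mark gray on enter, black on exit:
4 gray
  3 gray
    6 gray
      7 gray
      7 black
      8 gray
        0 gray
          2 gray
            5 gray
              5→3: 3 is gray → back edge
First back edge: 5 → 3.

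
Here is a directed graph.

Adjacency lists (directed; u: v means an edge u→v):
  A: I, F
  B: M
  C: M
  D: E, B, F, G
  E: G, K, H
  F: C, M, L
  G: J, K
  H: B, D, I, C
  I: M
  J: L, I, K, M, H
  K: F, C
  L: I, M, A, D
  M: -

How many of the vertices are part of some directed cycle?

9

A vertex is on a directed cycle iff it belongs to a strongly connected component of size ≥ 2 (or has a self-loop).
The vertices on cycles are {A, D, E, F, G, H, J, K, L} — 9 in total.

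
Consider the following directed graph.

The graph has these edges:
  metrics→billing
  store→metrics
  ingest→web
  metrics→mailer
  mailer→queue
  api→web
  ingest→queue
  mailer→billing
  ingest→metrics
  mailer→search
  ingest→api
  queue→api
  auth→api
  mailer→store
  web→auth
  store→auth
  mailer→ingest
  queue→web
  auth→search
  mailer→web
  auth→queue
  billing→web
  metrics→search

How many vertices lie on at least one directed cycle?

8

A vertex is on a directed cycle iff it belongs to a strongly connected component of size ≥ 2 (or has a self-loop).
The vertices on cycles are {api, web, auth, queue, store, ingest, mailer, metrics} — 8 in total.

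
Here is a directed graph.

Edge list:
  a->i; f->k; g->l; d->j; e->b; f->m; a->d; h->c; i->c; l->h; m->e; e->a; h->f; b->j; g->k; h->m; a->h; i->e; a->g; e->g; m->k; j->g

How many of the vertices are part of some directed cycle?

A vertex is on a directed cycle iff it belongs to a strongly connected component of size ≥ 2 (or has a self-loop).
The vertices on cycles are {a, b, d, e, f, g, h, i, j, l, m} — 11 in total.

11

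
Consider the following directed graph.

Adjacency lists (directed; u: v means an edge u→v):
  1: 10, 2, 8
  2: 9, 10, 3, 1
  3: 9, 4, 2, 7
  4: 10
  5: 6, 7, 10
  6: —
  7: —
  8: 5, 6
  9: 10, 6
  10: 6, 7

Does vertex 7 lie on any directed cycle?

7 lies on a cycle iff there is a path from 7 back to itself.
Exploring from 7, it never reaches itself; equivalently, its strongly connected component is a singleton.

No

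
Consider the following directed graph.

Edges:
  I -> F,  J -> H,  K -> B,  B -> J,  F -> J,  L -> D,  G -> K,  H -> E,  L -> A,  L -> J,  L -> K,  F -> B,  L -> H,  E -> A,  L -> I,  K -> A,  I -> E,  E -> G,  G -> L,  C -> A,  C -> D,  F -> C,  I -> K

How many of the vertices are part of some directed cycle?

A vertex is on a directed cycle iff it belongs to a strongly connected component of size ≥ 2 (or has a self-loop).
The vertices on cycles are {B, E, F, G, H, I, J, K, L} — 9 in total.

9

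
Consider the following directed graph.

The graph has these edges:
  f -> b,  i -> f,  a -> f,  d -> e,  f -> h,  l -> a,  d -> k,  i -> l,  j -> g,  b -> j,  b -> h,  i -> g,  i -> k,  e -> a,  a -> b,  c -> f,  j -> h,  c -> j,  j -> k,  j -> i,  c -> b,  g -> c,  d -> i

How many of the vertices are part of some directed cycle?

8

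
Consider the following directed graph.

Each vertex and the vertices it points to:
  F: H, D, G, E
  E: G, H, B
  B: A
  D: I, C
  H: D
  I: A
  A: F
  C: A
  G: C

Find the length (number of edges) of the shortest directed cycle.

4

For each vertex v, BFS finds the shortest path from v back to v.
The shortest such closed walk is F → E → B → A → F, length 4.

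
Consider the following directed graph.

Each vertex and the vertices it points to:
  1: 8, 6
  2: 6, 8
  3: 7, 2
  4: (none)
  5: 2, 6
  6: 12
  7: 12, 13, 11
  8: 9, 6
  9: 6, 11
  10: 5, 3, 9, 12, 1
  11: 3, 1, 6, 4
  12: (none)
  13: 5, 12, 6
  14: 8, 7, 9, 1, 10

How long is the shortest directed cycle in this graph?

3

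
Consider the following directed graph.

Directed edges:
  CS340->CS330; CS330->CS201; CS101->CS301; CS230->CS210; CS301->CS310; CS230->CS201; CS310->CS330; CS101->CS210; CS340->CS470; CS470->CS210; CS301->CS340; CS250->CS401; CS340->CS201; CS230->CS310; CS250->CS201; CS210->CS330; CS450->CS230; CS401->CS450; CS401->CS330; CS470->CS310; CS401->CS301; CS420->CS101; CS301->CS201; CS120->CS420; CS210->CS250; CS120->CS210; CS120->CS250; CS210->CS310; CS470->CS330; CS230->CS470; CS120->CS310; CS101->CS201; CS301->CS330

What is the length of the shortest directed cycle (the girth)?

5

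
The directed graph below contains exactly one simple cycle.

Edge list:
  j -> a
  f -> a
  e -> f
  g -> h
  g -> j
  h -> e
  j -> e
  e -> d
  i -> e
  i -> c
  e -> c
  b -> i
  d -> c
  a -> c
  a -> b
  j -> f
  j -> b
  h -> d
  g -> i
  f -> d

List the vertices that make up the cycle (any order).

a, b, e, f, i

DFS with gray/black marking from f:
f gray
  a gray
    c gray
    c black
    b gray
      i gray
        e gray
          d gray
            d→c: c black — skip
          d black
          e→c: c black — skip
          e→f: f is gray → back edge
Back edge closes the cycle f → a → b → i → e → f; its vertices are {a, b, e, f, i}.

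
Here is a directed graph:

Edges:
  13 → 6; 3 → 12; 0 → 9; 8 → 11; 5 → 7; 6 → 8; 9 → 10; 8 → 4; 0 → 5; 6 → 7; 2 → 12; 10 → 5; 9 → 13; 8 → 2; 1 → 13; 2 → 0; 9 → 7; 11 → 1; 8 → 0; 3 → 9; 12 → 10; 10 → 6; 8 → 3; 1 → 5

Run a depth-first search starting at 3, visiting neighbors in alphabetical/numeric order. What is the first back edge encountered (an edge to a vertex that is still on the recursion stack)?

0->9

DFS from 3 (visiting neighbors in alphabetical/numeric order); mark gray on enter, black on exit:
3 gray
  9 gray
    7 gray
    7 black
    10 gray
      5 gray
        5→7: 7 black — skip
      5 black
      6 gray
        6→7: 7 black — skip
        8 gray
          0 gray
            0→5: 5 black — skip
            0→9: 9 is gray → back edge
First back edge: 0 → 9.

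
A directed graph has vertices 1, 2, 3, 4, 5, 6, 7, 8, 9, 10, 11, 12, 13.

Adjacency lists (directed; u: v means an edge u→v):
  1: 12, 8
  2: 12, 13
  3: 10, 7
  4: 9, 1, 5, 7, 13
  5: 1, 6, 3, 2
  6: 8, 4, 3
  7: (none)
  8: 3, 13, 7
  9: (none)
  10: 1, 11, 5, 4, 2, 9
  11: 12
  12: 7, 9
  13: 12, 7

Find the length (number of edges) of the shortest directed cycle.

For each vertex v, BFS finds the shortest path from v back to v.
The shortest such closed walk is 10 → 5 → 3 → 10, length 3.

3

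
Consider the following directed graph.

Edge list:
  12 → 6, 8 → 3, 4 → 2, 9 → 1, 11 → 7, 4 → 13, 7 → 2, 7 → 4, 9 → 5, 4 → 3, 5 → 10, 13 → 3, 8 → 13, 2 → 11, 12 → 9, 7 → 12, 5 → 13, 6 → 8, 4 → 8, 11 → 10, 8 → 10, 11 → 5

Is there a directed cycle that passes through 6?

No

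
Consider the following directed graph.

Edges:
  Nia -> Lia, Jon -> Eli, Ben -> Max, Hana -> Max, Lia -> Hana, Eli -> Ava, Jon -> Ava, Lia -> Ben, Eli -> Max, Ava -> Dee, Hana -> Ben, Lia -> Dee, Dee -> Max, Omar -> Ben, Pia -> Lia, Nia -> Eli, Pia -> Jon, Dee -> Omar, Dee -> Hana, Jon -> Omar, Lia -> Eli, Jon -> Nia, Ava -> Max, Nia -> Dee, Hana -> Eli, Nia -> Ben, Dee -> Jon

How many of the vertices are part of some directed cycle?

A vertex is on a directed cycle iff it belongs to a strongly connected component of size ≥ 2 (or has a self-loop).
The vertices on cycles are {Ava, Dee, Eli, Jon, Lia, Nia, Hana} — 7 in total.

7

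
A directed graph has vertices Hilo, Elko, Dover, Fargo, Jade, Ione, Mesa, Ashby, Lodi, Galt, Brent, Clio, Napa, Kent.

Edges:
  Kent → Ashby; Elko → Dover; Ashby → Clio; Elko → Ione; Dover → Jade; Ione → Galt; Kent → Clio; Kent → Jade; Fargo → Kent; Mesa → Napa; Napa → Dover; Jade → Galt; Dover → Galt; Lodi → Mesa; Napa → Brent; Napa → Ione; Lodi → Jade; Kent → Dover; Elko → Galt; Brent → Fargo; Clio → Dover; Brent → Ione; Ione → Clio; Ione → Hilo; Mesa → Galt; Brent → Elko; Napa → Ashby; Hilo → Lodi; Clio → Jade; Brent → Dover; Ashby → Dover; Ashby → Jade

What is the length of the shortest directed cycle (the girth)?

5

For each vertex v, BFS finds the shortest path from v back to v.
The shortest such closed walk is Napa → Ione → Hilo → Lodi → Mesa → Napa, length 5.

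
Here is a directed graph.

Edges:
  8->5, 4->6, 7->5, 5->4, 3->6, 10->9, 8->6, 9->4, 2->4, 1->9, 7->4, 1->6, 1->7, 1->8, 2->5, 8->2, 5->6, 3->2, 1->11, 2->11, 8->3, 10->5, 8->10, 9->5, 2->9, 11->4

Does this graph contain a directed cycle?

DFS with white/gray/black marking, starting from 8:
8 gray
  2 gray
    11 gray
      4 gray
        6 gray
        6 black
      4 black
    11 black
    9 gray
      9→4: 4 black — skip
      5 gray
        5→4: 4 black — skip
        5→6: 6 black — skip
      5 black
    9 black
    2→4: 4 black — skip
    2→5: 5 black — skip
  2 black
  3 gray
    3→2: 2 black — skip
    3→6: 6 black — skip
  3 black
  8→5: 5 black — skip
  8→6: 6 black — skip
  10 gray
    10→9: 9 black — skip
    10→5: 5 black — skip
  10 black
8 black
1 gray
  1→8: 8 black — skip
  7 gray
    7→5: 5 black — skip
    7→4: 4 black — skip
  7 black
  1→6: 6 black — skip
  1→11: 11 black — skip
  1→9: 9 black — skip
1 black
Every edge goes to a white or black vertex — no back edge, so the graph is acyclic.

No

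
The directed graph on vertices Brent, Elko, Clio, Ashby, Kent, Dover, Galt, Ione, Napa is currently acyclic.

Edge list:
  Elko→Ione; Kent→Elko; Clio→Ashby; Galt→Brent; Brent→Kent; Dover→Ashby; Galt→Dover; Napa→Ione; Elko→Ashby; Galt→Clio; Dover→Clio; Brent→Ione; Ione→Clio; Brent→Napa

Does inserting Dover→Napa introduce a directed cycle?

Adding Dover→Napa creates a cycle iff Napa can already reach Dover.
Explore from Napa: no path reaches Dover. The graph stays acyclic.

No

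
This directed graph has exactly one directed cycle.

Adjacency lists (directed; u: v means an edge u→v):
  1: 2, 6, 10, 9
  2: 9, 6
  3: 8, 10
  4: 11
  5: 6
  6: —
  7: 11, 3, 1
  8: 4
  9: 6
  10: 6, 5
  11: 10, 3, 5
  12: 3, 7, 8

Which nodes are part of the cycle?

3, 4, 8, 11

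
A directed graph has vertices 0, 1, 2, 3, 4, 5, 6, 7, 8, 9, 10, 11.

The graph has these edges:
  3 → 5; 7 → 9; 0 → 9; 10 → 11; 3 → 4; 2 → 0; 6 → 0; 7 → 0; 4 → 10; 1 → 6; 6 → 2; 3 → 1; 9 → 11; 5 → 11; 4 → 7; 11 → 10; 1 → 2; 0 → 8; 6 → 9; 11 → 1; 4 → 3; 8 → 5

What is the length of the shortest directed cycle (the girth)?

For each vertex v, BFS finds the shortest path from v back to v.
The shortest such closed walk is 4 → 3 → 4, length 2.

2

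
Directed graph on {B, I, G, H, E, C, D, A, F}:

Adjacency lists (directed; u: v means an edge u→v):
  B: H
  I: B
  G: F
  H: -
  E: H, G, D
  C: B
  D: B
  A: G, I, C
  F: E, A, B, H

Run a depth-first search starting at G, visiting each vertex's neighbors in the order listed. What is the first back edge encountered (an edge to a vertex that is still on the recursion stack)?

E→G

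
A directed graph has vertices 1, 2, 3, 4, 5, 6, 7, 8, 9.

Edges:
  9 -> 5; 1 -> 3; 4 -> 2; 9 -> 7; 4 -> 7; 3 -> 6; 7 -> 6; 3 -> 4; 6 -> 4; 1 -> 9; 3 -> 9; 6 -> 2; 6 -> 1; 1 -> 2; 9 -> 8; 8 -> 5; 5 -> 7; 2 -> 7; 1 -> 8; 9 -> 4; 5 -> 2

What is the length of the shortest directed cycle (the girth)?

3

For each vertex v, BFS finds the shortest path from v back to v.
The shortest such closed walk is 1 → 3 → 6 → 1, length 3.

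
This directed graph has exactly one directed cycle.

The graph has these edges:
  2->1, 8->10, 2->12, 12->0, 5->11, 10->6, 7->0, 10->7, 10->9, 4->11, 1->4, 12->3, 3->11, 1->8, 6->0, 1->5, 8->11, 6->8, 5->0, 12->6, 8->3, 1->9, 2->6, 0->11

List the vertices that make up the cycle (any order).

6, 8, 10

DFS with gray/black marking from 8:
8 gray
  3 gray
    11 gray
    11 black
  3 black
  10 gray
    9 gray
    9 black
    7 gray
      0 gray
        0→11: 11 black — skip
      0 black
    7 black
    6 gray
      6→0: 0 black — skip
      6→8: 8 is gray → back edge
Back edge closes the cycle 8 → 10 → 6 → 8; its vertices are {6, 8, 10}.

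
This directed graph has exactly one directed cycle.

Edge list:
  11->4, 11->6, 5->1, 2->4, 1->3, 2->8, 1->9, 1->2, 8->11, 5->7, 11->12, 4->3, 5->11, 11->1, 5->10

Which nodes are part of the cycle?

DFS with gray/black marking from 11:
11 gray
  6 gray
  6 black
  4 gray
    3 gray
    3 black
  4 black
  1 gray
    2 gray
      8 gray
        8→11: 11 is gray → back edge
Back edge closes the cycle 11 → 1 → 2 → 8 → 11; its vertices are {1, 2, 8, 11}.

1, 2, 8, 11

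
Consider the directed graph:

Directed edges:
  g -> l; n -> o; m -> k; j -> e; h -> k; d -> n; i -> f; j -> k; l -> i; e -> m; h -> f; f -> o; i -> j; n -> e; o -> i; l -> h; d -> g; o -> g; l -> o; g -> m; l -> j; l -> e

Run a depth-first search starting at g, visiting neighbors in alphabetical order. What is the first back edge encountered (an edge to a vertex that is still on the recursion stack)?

o→g

DFS from g (visiting neighbors in alphabetical order); mark gray on enter, black on exit:
g gray
  l gray
    e gray
      m gray
        k gray
        k black
      m black
    e black
    h gray
      f gray
        o gray
          o→g: g is gray → back edge
First back edge: o → g.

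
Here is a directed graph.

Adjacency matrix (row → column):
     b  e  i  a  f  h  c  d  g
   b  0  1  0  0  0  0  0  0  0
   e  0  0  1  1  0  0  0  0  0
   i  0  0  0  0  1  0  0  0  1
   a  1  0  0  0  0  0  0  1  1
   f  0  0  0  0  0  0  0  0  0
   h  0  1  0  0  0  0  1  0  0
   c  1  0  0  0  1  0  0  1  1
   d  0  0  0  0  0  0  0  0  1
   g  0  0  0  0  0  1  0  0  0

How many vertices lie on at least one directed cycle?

8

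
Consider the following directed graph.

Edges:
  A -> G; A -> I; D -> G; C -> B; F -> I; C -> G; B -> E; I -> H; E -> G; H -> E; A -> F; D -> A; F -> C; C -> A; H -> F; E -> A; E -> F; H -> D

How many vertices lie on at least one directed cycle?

8

A vertex is on a directed cycle iff it belongs to a strongly connected component of size ≥ 2 (or has a self-loop).
The vertices on cycles are {A, B, C, D, E, F, H, I} — 8 in total.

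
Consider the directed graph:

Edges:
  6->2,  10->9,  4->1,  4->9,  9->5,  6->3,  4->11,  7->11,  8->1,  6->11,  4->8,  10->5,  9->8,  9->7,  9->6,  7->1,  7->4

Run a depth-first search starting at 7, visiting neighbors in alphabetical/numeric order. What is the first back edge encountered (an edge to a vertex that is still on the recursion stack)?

9->7

DFS from 7 (visiting neighbors in alphabetical/numeric order); mark gray on enter, black on exit:
7 gray
  1 gray
  1 black
  4 gray
    4→1: 1 black — skip
    8 gray
      8→1: 1 black — skip
    8 black
    9 gray
      5 gray
      5 black
      6 gray
        2 gray
        2 black
        3 gray
        3 black
        11 gray
        11 black
      6 black
      9→7: 7 is gray → back edge
First back edge: 9 → 7.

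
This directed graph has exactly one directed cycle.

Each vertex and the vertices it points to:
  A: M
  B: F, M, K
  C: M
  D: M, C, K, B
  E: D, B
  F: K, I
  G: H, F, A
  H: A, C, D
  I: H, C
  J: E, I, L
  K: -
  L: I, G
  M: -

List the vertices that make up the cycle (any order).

B, D, F, H, I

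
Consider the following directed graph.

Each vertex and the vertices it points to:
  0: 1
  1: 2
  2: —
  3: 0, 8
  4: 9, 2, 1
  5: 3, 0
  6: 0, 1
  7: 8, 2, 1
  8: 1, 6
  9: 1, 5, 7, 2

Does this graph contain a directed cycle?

No

DFS with white/gray/black marking, starting from 8:
8 gray
  1 gray
    2 gray
    2 black
  1 black
  6 gray
    0 gray
      0→1: 1 black — skip
    0 black
    6→1: 1 black — skip
  6 black
8 black
3 gray
  3→0: 0 black — skip
  3→8: 8 black — skip
3 black
4 gray
  9 gray
    9→1: 1 black — skip
    5 gray
      5→3: 3 black — skip
      5→0: 0 black — skip
    5 black
    7 gray
      7→8: 8 black — skip
      7→2: 2 black — skip
      7→1: 1 black — skip
    7 black
    9→2: 2 black — skip
  9 black
  4→2: 2 black — skip
  4→1: 1 black — skip
4 black
Every edge goes to a white or black vertex — no back edge, so the graph is acyclic.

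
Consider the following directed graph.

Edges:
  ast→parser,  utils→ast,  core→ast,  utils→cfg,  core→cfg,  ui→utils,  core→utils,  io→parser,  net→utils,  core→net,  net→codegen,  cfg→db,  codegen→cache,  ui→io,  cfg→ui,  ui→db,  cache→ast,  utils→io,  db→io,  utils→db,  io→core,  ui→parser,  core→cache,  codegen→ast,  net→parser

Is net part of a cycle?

Yes

net is on a cycle iff net can reach itself via ≥1 edge.
net → utils → io → core → net — yes.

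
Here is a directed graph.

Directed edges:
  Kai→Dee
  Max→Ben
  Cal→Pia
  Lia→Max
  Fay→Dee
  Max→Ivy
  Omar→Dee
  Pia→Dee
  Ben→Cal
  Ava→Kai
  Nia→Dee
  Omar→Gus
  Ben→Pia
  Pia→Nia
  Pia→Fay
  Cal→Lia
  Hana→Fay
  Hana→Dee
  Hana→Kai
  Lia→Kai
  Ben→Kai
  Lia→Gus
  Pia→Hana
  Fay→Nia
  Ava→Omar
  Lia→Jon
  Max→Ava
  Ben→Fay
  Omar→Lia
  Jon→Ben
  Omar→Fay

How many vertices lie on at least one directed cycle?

7

A vertex is on a directed cycle iff it belongs to a strongly connected component of size ≥ 2 (or has a self-loop).
The vertices on cycles are {Ava, Ben, Cal, Jon, Lia, Max, Omar} — 7 in total.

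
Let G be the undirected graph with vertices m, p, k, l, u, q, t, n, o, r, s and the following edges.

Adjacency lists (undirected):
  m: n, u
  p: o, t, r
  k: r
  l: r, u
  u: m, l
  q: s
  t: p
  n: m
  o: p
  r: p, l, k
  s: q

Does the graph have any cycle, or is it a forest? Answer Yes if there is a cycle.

No

DFS, tracking each vertex's parent; an edge to a visited non-parent vertex closes a cycle.
Start from t:
visit t (parent –)
  visit p (parent t)
    visit o (parent p)
      o–p: parent, skip
    p–t: parent, skip
    visit r (parent p)
      r–p: parent, skip
      visit l (parent r)
        l–r: parent, skip
        visit u (parent l)
          visit m (parent u)
            visit n (parent m)
              n–m: parent, skip
            m–u: parent, skip
          u–l: parent, skip
      visit k (parent r)
        k–r: parent, skip
visit q (parent –)
  visit s (parent q)
    s–q: parent, skip
No non-parent visited neighbor found — the graph is a forest.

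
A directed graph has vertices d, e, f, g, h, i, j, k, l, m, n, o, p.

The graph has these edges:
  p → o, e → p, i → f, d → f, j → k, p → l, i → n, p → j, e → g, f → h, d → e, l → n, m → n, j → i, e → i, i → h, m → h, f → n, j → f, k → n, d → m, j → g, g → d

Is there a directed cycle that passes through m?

No

m lies on a cycle iff there is a path from m back to itself.
Exploring from m, it never reaches itself; equivalently, its strongly connected component is a singleton.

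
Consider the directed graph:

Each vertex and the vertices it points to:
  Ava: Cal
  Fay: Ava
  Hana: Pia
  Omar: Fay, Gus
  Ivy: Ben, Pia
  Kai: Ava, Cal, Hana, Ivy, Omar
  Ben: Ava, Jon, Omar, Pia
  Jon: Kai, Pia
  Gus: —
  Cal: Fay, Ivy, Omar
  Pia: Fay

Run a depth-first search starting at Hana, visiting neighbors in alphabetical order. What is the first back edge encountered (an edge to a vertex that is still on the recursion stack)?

Cal→Fay

DFS from Hana (visiting neighbors in alphabetical order); mark gray on enter, black on exit:
Hana gray
  Pia gray
    Fay gray
      Ava gray
        Cal gray
          Cal→Fay: Fay is gray → back edge
First back edge: Cal → Fay.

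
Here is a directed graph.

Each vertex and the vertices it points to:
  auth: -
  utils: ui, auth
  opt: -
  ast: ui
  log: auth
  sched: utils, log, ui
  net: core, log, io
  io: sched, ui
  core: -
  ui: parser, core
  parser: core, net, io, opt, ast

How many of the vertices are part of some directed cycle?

7

A vertex is on a directed cycle iff it belongs to a strongly connected component of size ≥ 2 (or has a self-loop).
The vertices on cycles are {io, ui, ast, net, sched, utils, parser} — 7 in total.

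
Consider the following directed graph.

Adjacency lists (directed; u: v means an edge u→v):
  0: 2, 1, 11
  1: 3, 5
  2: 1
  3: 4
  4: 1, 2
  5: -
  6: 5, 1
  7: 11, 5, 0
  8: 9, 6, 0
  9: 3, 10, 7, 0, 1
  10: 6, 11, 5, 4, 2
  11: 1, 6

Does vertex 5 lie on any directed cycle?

5 lies on a cycle iff there is a path from 5 back to itself.
Exploring from 5, it never reaches itself; equivalently, its strongly connected component is a singleton.

No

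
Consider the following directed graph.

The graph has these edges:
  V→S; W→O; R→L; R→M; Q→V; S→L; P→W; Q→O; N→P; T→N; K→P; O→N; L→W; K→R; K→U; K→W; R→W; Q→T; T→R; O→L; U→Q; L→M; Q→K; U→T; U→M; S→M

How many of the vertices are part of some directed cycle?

A vertex is on a directed cycle iff it belongs to a strongly connected component of size ≥ 2 (or has a self-loop).
The vertices on cycles are {K, L, N, O, P, Q, U, W} — 8 in total.

8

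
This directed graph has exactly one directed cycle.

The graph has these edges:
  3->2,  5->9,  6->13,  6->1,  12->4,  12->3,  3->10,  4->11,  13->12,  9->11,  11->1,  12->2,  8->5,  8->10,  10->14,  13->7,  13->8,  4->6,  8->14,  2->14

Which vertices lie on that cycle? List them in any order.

4, 6, 12, 13

DFS with gray/black marking from 13:
13 gray
  8 gray
    14 gray
    14 black
    10 gray
      10→14: 14 black — skip
    10 black
    5 gray
      9 gray
        11 gray
          1 gray
          1 black
        11 black
      9 black
    5 black
  8 black
  12 gray
    4 gray
      6 gray
        6→1: 1 black — skip
        6→13: 13 is gray → back edge
Back edge closes the cycle 13 → 12 → 4 → 6 → 13; its vertices are {4, 6, 12, 13}.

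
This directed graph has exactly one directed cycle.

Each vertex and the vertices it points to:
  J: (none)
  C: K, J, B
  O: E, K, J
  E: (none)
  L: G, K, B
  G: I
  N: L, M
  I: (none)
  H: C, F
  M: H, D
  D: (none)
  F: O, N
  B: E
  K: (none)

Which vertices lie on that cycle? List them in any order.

DFS with gray/black marking from F:
F gray
  O gray
    E gray
    E black
    K gray
    K black
    J gray
    J black
  O black
  N gray
    L gray
      G gray
        I gray
        I black
      G black
      L→K: K black — skip
      B gray
        B→E: E black — skip
      B black
    L black
    M gray
      H gray
        C gray
          C→K: K black — skip
          C→J: J black — skip
          C→B: B black — skip
        C black
        H→F: F is gray → back edge
Back edge closes the cycle F → N → M → H → F; its vertices are {F, H, M, N}.

F, H, M, N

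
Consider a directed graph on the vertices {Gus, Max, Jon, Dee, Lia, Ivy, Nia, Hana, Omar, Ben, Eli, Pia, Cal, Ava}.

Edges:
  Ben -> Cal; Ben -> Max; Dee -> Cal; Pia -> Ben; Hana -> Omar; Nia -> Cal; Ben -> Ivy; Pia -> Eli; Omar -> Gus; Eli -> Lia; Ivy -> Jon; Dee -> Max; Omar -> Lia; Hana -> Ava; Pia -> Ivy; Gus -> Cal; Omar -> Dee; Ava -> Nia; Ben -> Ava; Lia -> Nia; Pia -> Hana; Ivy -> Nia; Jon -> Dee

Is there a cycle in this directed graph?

No

DFS with white/gray/black marking, starting from Hana:
Hana gray
  Omar gray
    Gus gray
      Cal gray
      Cal black
    Gus black
    Lia gray
      Nia gray
        Nia→Cal: Cal black — skip
      Nia black
    Lia black
    Dee gray
      Dee→Cal: Cal black — skip
      Max gray
      Max black
    Dee black
  Omar black
  Ava gray
    Ava→Nia: Nia black — skip
  Ava black
Hana black
Jon gray
  Jon→Dee: Dee black — skip
Jon black
Ivy gray
  Ivy→Nia: Nia black — skip
  Ivy→Jon: Jon black — skip
Ivy black
Ben gray
  Ben→Max: Max black — skip
  Ben→Ava: Ava black — skip
  Ben→Cal: Cal black — skip
  Ben→Ivy: Ivy black — skip
Ben black
Eli gray
  Eli→Lia: Lia black — skip
Eli black
Pia gray
  Pia→Hana: Hana black — skip
  Pia→Eli: Eli black — skip
  Pia→Ivy: Ivy black — skip
  Pia→Ben: Ben black — skip
Pia black
Every edge goes to a white or black vertex — no back edge, so the graph is acyclic.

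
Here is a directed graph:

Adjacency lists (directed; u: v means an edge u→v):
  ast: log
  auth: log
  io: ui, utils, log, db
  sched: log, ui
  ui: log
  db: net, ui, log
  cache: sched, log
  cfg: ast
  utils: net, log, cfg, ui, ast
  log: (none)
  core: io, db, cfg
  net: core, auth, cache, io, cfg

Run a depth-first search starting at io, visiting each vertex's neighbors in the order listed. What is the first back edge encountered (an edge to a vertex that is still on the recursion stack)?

core→io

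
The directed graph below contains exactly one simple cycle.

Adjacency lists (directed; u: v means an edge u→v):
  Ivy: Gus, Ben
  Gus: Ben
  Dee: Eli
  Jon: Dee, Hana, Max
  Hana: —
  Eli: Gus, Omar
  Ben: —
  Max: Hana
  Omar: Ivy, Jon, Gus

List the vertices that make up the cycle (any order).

Dee, Eli, Jon, Omar

DFS with gray/black marking from Omar:
Omar gray
  Ivy gray
    Gus gray
      Ben gray
      Ben black
    Gus black
    Ivy→Ben: Ben black — skip
  Ivy black
  Jon gray
    Dee gray
      Eli gray
        Eli→Gus: Gus black — skip
        Eli→Omar: Omar is gray → back edge
Back edge closes the cycle Omar → Jon → Dee → Eli → Omar; its vertices are {Dee, Eli, Jon, Omar}.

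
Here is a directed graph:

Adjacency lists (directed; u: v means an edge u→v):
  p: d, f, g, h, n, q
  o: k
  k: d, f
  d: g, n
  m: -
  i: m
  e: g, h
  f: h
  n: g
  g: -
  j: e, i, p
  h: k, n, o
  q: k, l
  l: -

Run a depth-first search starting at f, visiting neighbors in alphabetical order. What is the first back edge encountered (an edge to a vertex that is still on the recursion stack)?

k->f

DFS from f (visiting neighbors in alphabetical order); mark gray on enter, black on exit:
f gray
  h gray
    k gray
      d gray
        g gray
        g black
        n gray
          n→g: g black — skip
        n black
      d black
      k→f: f is gray → back edge
First back edge: k → f.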